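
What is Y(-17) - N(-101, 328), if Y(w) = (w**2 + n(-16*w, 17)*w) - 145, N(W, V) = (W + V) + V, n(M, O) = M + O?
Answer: -5324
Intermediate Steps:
N(W, V) = W + 2*V (N(W, V) = (V + W) + V = W + 2*V)
Y(w) = -145 + w**2 + w*(17 - 16*w) (Y(w) = (w**2 + (-16*w + 17)*w) - 145 = (w**2 + (17 - 16*w)*w) - 145 = (w**2 + w*(17 - 16*w)) - 145 = -145 + w**2 + w*(17 - 16*w))
Y(-17) - N(-101, 328) = (-145 - 15*(-17)**2 + 17*(-17)) - (-101 + 2*328) = (-145 - 15*289 - 289) - (-101 + 656) = (-145 - 4335 - 289) - 1*555 = -4769 - 555 = -5324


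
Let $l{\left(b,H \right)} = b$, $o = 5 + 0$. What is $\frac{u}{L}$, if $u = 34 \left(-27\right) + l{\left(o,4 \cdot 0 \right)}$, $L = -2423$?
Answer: $\frac{913}{2423} \approx 0.37681$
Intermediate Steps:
$o = 5$
$u = -913$ ($u = 34 \left(-27\right) + 5 = -918 + 5 = -913$)
$\frac{u}{L} = - \frac{913}{-2423} = \left(-913\right) \left(- \frac{1}{2423}\right) = \frac{913}{2423}$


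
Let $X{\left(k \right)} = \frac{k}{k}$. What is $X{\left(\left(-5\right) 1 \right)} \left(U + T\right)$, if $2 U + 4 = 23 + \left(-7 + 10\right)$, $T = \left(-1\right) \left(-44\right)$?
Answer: $55$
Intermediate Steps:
$X{\left(k \right)} = 1$
$T = 44$
$U = 11$ ($U = -2 + \frac{23 + \left(-7 + 10\right)}{2} = -2 + \frac{23 + 3}{2} = -2 + \frac{1}{2} \cdot 26 = -2 + 13 = 11$)
$X{\left(\left(-5\right) 1 \right)} \left(U + T\right) = 1 \left(11 + 44\right) = 1 \cdot 55 = 55$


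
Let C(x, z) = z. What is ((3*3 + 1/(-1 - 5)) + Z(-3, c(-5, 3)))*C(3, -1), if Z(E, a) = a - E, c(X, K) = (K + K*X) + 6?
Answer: -35/6 ≈ -5.8333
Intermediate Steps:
c(X, K) = 6 + K + K*X
((3*3 + 1/(-1 - 5)) + Z(-3, c(-5, 3)))*C(3, -1) = ((3*3 + 1/(-1 - 5)) + ((6 + 3 + 3*(-5)) - 1*(-3)))*(-1) = ((9 + 1/(-6)) + ((6 + 3 - 15) + 3))*(-1) = ((9 - 1/6) + (-6 + 3))*(-1) = (53/6 - 3)*(-1) = (35/6)*(-1) = -35/6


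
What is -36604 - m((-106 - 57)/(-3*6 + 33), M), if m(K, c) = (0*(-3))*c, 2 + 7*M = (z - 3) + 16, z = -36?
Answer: -36604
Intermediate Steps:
M = -25/7 (M = -2/7 + ((-36 - 3) + 16)/7 = -2/7 + (-39 + 16)/7 = -2/7 + (⅐)*(-23) = -2/7 - 23/7 = -25/7 ≈ -3.5714)
m(K, c) = 0 (m(K, c) = 0*c = 0)
-36604 - m((-106 - 57)/(-3*6 + 33), M) = -36604 - 1*0 = -36604 + 0 = -36604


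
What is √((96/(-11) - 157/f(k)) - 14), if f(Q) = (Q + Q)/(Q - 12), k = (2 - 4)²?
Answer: √16247/11 ≈ 11.588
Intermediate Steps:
k = 4 (k = (-2)² = 4)
f(Q) = 2*Q/(-12 + Q) (f(Q) = (2*Q)/(-12 + Q) = 2*Q/(-12 + Q))
√((96/(-11) - 157/f(k)) - 14) = √((96/(-11) - 157/(2*4/(-12 + 4))) - 14) = √((96*(-1/11) - 157/(2*4/(-8))) - 14) = √((-96/11 - 157/(2*4*(-⅛))) - 14) = √((-96/11 - 157/(-1)) - 14) = √((-96/11 - 157*(-1)) - 14) = √((-96/11 + 157) - 14) = √(1631/11 - 14) = √(1477/11) = √16247/11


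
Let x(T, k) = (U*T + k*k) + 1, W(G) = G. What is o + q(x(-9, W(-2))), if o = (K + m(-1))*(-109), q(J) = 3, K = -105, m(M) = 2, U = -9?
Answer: 11230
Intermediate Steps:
x(T, k) = 1 + k² - 9*T (x(T, k) = (-9*T + k*k) + 1 = (-9*T + k²) + 1 = (k² - 9*T) + 1 = 1 + k² - 9*T)
o = 11227 (o = (-105 + 2)*(-109) = -103*(-109) = 11227)
o + q(x(-9, W(-2))) = 11227 + 3 = 11230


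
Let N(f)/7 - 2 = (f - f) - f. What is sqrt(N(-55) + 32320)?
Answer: sqrt(32719) ≈ 180.88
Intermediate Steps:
N(f) = 14 - 7*f (N(f) = 14 + 7*((f - f) - f) = 14 + 7*(0 - f) = 14 + 7*(-f) = 14 - 7*f)
sqrt(N(-55) + 32320) = sqrt((14 - 7*(-55)) + 32320) = sqrt((14 + 385) + 32320) = sqrt(399 + 32320) = sqrt(32719)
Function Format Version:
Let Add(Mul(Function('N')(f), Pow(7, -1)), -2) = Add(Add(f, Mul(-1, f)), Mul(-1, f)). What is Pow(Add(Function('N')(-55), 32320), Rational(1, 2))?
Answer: Pow(32719, Rational(1, 2)) ≈ 180.88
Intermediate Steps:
Function('N')(f) = Add(14, Mul(-7, f)) (Function('N')(f) = Add(14, Mul(7, Add(Add(f, Mul(-1, f)), Mul(-1, f)))) = Add(14, Mul(7, Add(0, Mul(-1, f)))) = Add(14, Mul(7, Mul(-1, f))) = Add(14, Mul(-7, f)))
Pow(Add(Function('N')(-55), 32320), Rational(1, 2)) = Pow(Add(Add(14, Mul(-7, -55)), 32320), Rational(1, 2)) = Pow(Add(Add(14, 385), 32320), Rational(1, 2)) = Pow(Add(399, 32320), Rational(1, 2)) = Pow(32719, Rational(1, 2))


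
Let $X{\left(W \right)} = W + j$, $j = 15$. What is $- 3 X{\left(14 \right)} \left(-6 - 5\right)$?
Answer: $957$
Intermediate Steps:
$X{\left(W \right)} = 15 + W$ ($X{\left(W \right)} = W + 15 = 15 + W$)
$- 3 X{\left(14 \right)} \left(-6 - 5\right) = - 3 \left(15 + 14\right) \left(-6 - 5\right) = \left(-3\right) 29 \left(-11\right) = \left(-87\right) \left(-11\right) = 957$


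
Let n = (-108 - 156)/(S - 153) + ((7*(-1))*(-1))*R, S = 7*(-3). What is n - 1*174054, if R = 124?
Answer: -5022350/29 ≈ -1.7318e+5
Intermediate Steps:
S = -21
n = 25216/29 (n = (-108 - 156)/(-21 - 153) + ((7*(-1))*(-1))*124 = -264/(-174) - 7*(-1)*124 = -264*(-1/174) + 7*124 = 44/29 + 868 = 25216/29 ≈ 869.52)
n - 1*174054 = 25216/29 - 1*174054 = 25216/29 - 174054 = -5022350/29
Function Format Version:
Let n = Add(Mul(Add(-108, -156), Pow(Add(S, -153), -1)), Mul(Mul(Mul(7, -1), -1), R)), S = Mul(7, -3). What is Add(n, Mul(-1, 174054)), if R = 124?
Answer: Rational(-5022350, 29) ≈ -1.7318e+5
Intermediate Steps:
S = -21
n = Rational(25216, 29) (n = Add(Mul(Add(-108, -156), Pow(Add(-21, -153), -1)), Mul(Mul(Mul(7, -1), -1), 124)) = Add(Mul(-264, Pow(-174, -1)), Mul(Mul(-7, -1), 124)) = Add(Mul(-264, Rational(-1, 174)), Mul(7, 124)) = Add(Rational(44, 29), 868) = Rational(25216, 29) ≈ 869.52)
Add(n, Mul(-1, 174054)) = Add(Rational(25216, 29), Mul(-1, 174054)) = Add(Rational(25216, 29), -174054) = Rational(-5022350, 29)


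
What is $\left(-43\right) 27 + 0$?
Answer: $-1161$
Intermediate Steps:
$\left(-43\right) 27 + 0 = -1161 + 0 = -1161$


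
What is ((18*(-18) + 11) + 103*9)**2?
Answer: 376996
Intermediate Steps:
((18*(-18) + 11) + 103*9)**2 = ((-324 + 11) + 927)**2 = (-313 + 927)**2 = 614**2 = 376996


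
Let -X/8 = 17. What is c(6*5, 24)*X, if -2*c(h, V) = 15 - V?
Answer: -612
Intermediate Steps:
c(h, V) = -15/2 + V/2 (c(h, V) = -(15 - V)/2 = -15/2 + V/2)
X = -136 (X = -8*17 = -136)
c(6*5, 24)*X = (-15/2 + (½)*24)*(-136) = (-15/2 + 12)*(-136) = (9/2)*(-136) = -612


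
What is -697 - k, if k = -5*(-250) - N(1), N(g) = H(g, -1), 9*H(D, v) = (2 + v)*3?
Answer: -5840/3 ≈ -1946.7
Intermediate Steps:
H(D, v) = ⅔ + v/3 (H(D, v) = ((2 + v)*3)/9 = (6 + 3*v)/9 = ⅔ + v/3)
N(g) = ⅓ (N(g) = ⅔ + (⅓)*(-1) = ⅔ - ⅓ = ⅓)
k = 3749/3 (k = -5*(-250) - 1*⅓ = 1250 - ⅓ = 3749/3 ≈ 1249.7)
-697 - k = -697 - 1*3749/3 = -697 - 3749/3 = -5840/3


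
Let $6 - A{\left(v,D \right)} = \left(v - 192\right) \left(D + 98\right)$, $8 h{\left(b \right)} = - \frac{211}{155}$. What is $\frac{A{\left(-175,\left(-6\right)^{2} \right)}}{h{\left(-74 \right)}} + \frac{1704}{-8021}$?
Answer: $- \frac{489186390904}{1692431} \approx -2.8904 \cdot 10^{5}$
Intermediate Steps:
$h{\left(b \right)} = - \frac{211}{1240}$ ($h{\left(b \right)} = \frac{\left(-211\right) \frac{1}{155}}{8} = \frac{1}{8} \left(- \frac{211}{155}\right) = - \frac{211}{1240}$)
$A{\left(v,D \right)} = 6 - \left(-192 + v\right) \left(98 + D\right)$ ($A{\left(v,D \right)} = 6 - \left(v - 192\right) \left(D + 98\right) = 6 - \left(-192 + v\right) \left(98 + D\right)$)
$\frac{A{\left(-175,\left(-6\right)^{2} \right)}}{h{\left(-74 \right)}} + \frac{1704}{-8021} = \frac{18822 - -17150 + 192 \left(-6\right)^{2} - \left(-6\right)^{2} \left(-175\right)}{- \frac{211}{1240}} + \frac{1704}{-8021} = \left(18822 + 17150 + 192 \cdot 36 - 36 \left(-175\right)\right) \left(- \frac{1240}{211}\right) + 1704 \left(- \frac{1}{8021}\right) = \left(18822 + 17150 + 6912 + 6300\right) \left(- \frac{1240}{211}\right) - \frac{1704}{8021} = 49184 \left(- \frac{1240}{211}\right) - \frac{1704}{8021} = - \frac{60988160}{211} - \frac{1704}{8021} = - \frac{489186390904}{1692431}$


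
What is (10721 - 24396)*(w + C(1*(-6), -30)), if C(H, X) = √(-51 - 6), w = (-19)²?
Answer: -4936675 - 13675*I*√57 ≈ -4.9367e+6 - 1.0324e+5*I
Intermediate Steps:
w = 361
C(H, X) = I*√57 (C(H, X) = √(-57) = I*√57)
(10721 - 24396)*(w + C(1*(-6), -30)) = (10721 - 24396)*(361 + I*√57) = -13675*(361 + I*√57) = -4936675 - 13675*I*√57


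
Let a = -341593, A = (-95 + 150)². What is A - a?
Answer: 344618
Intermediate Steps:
A = 3025 (A = 55² = 3025)
A - a = 3025 - 1*(-341593) = 3025 + 341593 = 344618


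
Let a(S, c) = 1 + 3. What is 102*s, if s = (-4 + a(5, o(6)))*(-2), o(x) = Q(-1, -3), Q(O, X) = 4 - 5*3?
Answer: 0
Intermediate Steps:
Q(O, X) = -11 (Q(O, X) = 4 - 15 = -11)
o(x) = -11
a(S, c) = 4
s = 0 (s = (-4 + 4)*(-2) = 0*(-2) = 0)
102*s = 102*0 = 0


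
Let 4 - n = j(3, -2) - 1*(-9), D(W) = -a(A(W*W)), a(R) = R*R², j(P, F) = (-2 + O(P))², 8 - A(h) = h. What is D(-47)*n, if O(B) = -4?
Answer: -437163590641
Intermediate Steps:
A(h) = 8 - h
j(P, F) = 36 (j(P, F) = (-2 - 4)² = (-6)² = 36)
a(R) = R³
D(W) = -(8 - W²)³ (D(W) = -(8 - W*W)³ = -(8 - W²)³)
n = -41 (n = 4 - (36 - 1*(-9)) = 4 - (36 + 9) = 4 - 1*45 = 4 - 45 = -41)
D(-47)*n = (-8 + (-47)²)³*(-41) = (-8 + 2209)³*(-41) = 2201³*(-41) = 10662526601*(-41) = -437163590641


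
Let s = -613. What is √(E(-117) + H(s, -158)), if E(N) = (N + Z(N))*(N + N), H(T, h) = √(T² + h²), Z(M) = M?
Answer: √(54756 + √400733) ≈ 235.35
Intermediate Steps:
E(N) = 4*N² (E(N) = (N + N)*(N + N) = (2*N)*(2*N) = 4*N²)
√(E(-117) + H(s, -158)) = √(4*(-117)² + √((-613)² + (-158)²)) = √(4*13689 + √(375769 + 24964)) = √(54756 + √400733)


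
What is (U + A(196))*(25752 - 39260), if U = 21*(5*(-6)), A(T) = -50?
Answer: 9185440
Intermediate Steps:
U = -630 (U = 21*(-30) = -630)
(U + A(196))*(25752 - 39260) = (-630 - 50)*(25752 - 39260) = -680*(-13508) = 9185440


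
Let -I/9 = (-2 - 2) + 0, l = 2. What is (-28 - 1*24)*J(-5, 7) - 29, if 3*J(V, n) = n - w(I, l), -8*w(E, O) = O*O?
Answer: -159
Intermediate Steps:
I = 36 (I = -9*((-2 - 2) + 0) = -9*(-4 + 0) = -9*(-4) = 36)
w(E, O) = -O**2/8 (w(E, O) = -O*O/8 = -O**2/8)
J(V, n) = 1/6 + n/3 (J(V, n) = (n - (-1)*2**2/8)/3 = (n - (-1)*4/8)/3 = (n - 1*(-1/2))/3 = (n + 1/2)/3 = (1/2 + n)/3 = 1/6 + n/3)
(-28 - 1*24)*J(-5, 7) - 29 = (-28 - 1*24)*(1/6 + (1/3)*7) - 29 = (-28 - 24)*(1/6 + 7/3) - 29 = -52*5/2 - 29 = -130 - 29 = -159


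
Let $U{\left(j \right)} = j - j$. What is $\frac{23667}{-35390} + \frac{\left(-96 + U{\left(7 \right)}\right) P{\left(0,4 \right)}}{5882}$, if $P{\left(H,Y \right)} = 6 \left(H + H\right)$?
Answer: $- \frac{23667}{35390} \approx -0.66875$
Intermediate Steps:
$P{\left(H,Y \right)} = 12 H$ ($P{\left(H,Y \right)} = 6 \cdot 2 H = 12 H$)
$U{\left(j \right)} = 0$
$\frac{23667}{-35390} + \frac{\left(-96 + U{\left(7 \right)}\right) P{\left(0,4 \right)}}{5882} = \frac{23667}{-35390} + \frac{\left(-96 + 0\right) 12 \cdot 0}{5882} = 23667 \left(- \frac{1}{35390}\right) + \left(-96\right) 0 \cdot \frac{1}{5882} = - \frac{23667}{35390} + 0 \cdot \frac{1}{5882} = - \frac{23667}{35390} + 0 = - \frac{23667}{35390}$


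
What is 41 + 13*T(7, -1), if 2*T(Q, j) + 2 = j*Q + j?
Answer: -24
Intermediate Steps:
T(Q, j) = -1 + j/2 + Q*j/2 (T(Q, j) = -1 + (j*Q + j)/2 = -1 + (Q*j + j)/2 = -1 + (j + Q*j)/2 = -1 + (j/2 + Q*j/2) = -1 + j/2 + Q*j/2)
41 + 13*T(7, -1) = 41 + 13*(-1 + (½)*(-1) + (½)*7*(-1)) = 41 + 13*(-1 - ½ - 7/2) = 41 + 13*(-5) = 41 - 65 = -24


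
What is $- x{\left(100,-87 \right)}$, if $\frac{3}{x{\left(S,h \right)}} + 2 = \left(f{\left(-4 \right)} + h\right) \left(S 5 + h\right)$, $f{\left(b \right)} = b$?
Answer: $\frac{3}{37585} \approx 7.9819 \cdot 10^{-5}$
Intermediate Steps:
$x{\left(S,h \right)} = \frac{3}{-2 + \left(-4 + h\right) \left(h + 5 S\right)}$ ($x{\left(S,h \right)} = \frac{3}{-2 + \left(-4 + h\right) \left(S 5 + h\right)} = \frac{3}{-2 + \left(-4 + h\right) \left(5 S + h\right)} = \frac{3}{-2 + \left(-4 + h\right) \left(h + 5 S\right)}$)
$- x{\left(100,-87 \right)} = - \frac{3}{-2 + \left(-87\right)^{2} - 2000 - -348 + 5 \cdot 100 \left(-87\right)} = - \frac{3}{-2 + 7569 - 2000 + 348 - 43500} = - \frac{3}{-37585} = - \frac{3 \left(-1\right)}{37585} = \left(-1\right) \left(- \frac{3}{37585}\right) = \frac{3}{37585}$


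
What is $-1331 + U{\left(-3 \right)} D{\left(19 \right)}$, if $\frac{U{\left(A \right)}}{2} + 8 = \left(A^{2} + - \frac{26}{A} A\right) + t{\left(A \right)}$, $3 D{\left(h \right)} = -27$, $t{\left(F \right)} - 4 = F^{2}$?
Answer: $-1115$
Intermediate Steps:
$t{\left(F \right)} = 4 + F^{2}$
$D{\left(h \right)} = -9$ ($D{\left(h \right)} = \frac{1}{3} \left(-27\right) = -9$)
$U{\left(A \right)} = -60 + 4 A^{2}$ ($U{\left(A \right)} = -16 + 2 \left(\left(A^{2} + - \frac{26}{A} A\right) + \left(4 + A^{2}\right)\right) = -16 + 2 \left(\left(A^{2} - 26\right) + \left(4 + A^{2}\right)\right) = -16 + 2 \left(\left(-26 + A^{2}\right) + \left(4 + A^{2}\right)\right) = -16 + 2 \left(-22 + 2 A^{2}\right) = -16 + \left(-44 + 4 A^{2}\right) = -60 + 4 A^{2}$)
$-1331 + U{\left(-3 \right)} D{\left(19 \right)} = -1331 + \left(-60 + 4 \left(-3\right)^{2}\right) \left(-9\right) = -1331 + \left(-60 + 4 \cdot 9\right) \left(-9\right) = -1331 + \left(-60 + 36\right) \left(-9\right) = -1331 - -216 = -1331 + 216 = -1115$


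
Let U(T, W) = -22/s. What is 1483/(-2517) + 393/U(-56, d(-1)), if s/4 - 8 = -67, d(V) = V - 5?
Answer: 116707045/27687 ≈ 4215.2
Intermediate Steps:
d(V) = -5 + V
s = -236 (s = 32 + 4*(-67) = 32 - 268 = -236)
U(T, W) = 11/118 (U(T, W) = -22/(-236) = -22*(-1/236) = 11/118)
1483/(-2517) + 393/U(-56, d(-1)) = 1483/(-2517) + 393/(11/118) = 1483*(-1/2517) + 393*(118/11) = -1483/2517 + 46374/11 = 116707045/27687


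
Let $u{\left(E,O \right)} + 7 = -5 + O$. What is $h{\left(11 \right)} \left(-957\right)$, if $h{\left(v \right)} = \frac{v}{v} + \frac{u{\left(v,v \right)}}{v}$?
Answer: $-870$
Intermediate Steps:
$u{\left(E,O \right)} = -12 + O$ ($u{\left(E,O \right)} = -7 + \left(-5 + O\right) = -12 + O$)
$h{\left(v \right)} = 1 + \frac{-12 + v}{v}$ ($h{\left(v \right)} = \frac{v}{v} + \frac{-12 + v}{v} = 1 + \frac{-12 + v}{v}$)
$h{\left(11 \right)} \left(-957\right) = \left(2 - \frac{12}{11}\right) \left(-957\right) = \frac{10}{11} \left(-957\right) = -870$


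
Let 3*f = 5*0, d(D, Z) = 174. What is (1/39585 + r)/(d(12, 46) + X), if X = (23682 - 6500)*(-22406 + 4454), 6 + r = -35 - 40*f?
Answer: 811492/6105018198825 ≈ 1.3292e-7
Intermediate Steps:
f = 0 (f = (5*0)/3 = (1/3)*0 = 0)
r = -41 (r = -6 + (-35 - 40*0) = -6 + (-35 + 0) = -6 - 35 = -41)
X = -308451264 (X = 17182*(-17952) = -308451264)
(1/39585 + r)/(d(12, 46) + X) = (1/39585 - 41)/(174 - 308451264) = (1/39585 - 41)/(-308451090) = -1622984/39585*(-1/308451090) = 811492/6105018198825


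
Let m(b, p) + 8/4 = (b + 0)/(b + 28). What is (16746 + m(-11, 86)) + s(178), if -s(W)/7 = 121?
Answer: 270238/17 ≈ 15896.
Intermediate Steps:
s(W) = -847 (s(W) = -7*121 = -847)
m(b, p) = -2 + b/(28 + b) (m(b, p) = -2 + (b + 0)/(b + 28) = -2 + b/(28 + b))
(16746 + m(-11, 86)) + s(178) = (16746 + (-56 - 1*(-11))/(28 - 11)) - 847 = (16746 + (-56 + 11)/17) - 847 = (16746 + (1/17)*(-45)) - 847 = (16746 - 45/17) - 847 = 284637/17 - 847 = 270238/17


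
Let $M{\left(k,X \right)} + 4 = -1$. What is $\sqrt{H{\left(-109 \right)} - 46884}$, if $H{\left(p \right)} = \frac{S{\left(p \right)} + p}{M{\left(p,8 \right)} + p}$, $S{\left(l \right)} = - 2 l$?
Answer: $\frac{i \sqrt{609316890}}{114} \approx 216.53 i$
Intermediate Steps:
$M{\left(k,X \right)} = -5$ ($M{\left(k,X \right)} = -4 - 1 = -5$)
$H{\left(p \right)} = - \frac{p}{-5 + p}$ ($H{\left(p \right)} = \frac{- 2 p + p}{-5 + p} = \frac{\left(-1\right) p}{-5 + p} = - \frac{p}{-5 + p}$)
$\sqrt{H{\left(-109 \right)} - 46884} = \sqrt{\left(-1\right) \left(-109\right) \frac{1}{-5 - 109} - 46884} = \sqrt{\left(-1\right) \left(-109\right) \frac{1}{-114} - 46884} = \sqrt{\left(-1\right) \left(-109\right) \left(- \frac{1}{114}\right) - 46884} = \sqrt{- \frac{109}{114} - 46884} = \sqrt{- \frac{5344885}{114}} = \frac{i \sqrt{609316890}}{114}$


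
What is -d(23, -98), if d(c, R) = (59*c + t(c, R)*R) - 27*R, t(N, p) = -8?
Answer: -4787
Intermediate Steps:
d(c, R) = -35*R + 59*c (d(c, R) = (59*c - 8*R) - 27*R = (-8*R + 59*c) - 27*R = -35*R + 59*c)
-d(23, -98) = -(-35*(-98) + 59*23) = -(3430 + 1357) = -1*4787 = -4787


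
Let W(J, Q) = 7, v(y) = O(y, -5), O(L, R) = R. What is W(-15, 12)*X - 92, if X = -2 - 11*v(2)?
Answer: 279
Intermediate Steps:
v(y) = -5
X = 53 (X = -2 - 11*(-5) = -2 + 55 = 53)
W(-15, 12)*X - 92 = 7*53 - 92 = 371 - 92 = 279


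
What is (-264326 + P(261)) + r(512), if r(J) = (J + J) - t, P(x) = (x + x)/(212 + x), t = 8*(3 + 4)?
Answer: -124567812/473 ≈ -2.6336e+5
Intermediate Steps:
t = 56 (t = 8*7 = 56)
P(x) = 2*x/(212 + x) (P(x) = (2*x)/(212 + x) = 2*x/(212 + x))
r(J) = -56 + 2*J (r(J) = (J + J) - 1*56 = 2*J - 56 = -56 + 2*J)
(-264326 + P(261)) + r(512) = (-264326 + 2*261/(212 + 261)) + (-56 + 2*512) = (-264326 + 2*261/473) + (-56 + 1024) = (-264326 + 2*261*(1/473)) + 968 = (-264326 + 522/473) + 968 = -125025676/473 + 968 = -124567812/473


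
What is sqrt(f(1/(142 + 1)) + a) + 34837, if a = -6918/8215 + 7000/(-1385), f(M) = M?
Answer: 34837 + 3*I*sqrt(69289303898026355)/325404365 ≈ 34837.0 + 2.4268*I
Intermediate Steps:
a = -13417286/2275555 (a = -6918*1/8215 + 7000*(-1/1385) = -6918/8215 - 1400/277 = -13417286/2275555 ≈ -5.8963)
sqrt(f(1/(142 + 1)) + a) + 34837 = sqrt(1/(142 + 1) - 13417286/2275555) + 34837 = sqrt(1/143 - 13417286/2275555) + 34837 = sqrt(-1916396343/325404365) + 34837 = 3*I*sqrt(69289303898026355)/325404365 + 34837 = 34837 + 3*I*sqrt(69289303898026355)/325404365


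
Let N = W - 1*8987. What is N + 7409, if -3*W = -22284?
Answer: 5850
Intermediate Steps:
W = 7428 (W = -1/3*(-22284) = 7428)
N = -1559 (N = 7428 - 1*8987 = 7428 - 8987 = -1559)
N + 7409 = -1559 + 7409 = 5850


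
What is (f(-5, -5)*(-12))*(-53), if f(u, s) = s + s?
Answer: -6360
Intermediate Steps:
f(u, s) = 2*s
(f(-5, -5)*(-12))*(-53) = ((2*(-5))*(-12))*(-53) = -10*(-12)*(-53) = 120*(-53) = -6360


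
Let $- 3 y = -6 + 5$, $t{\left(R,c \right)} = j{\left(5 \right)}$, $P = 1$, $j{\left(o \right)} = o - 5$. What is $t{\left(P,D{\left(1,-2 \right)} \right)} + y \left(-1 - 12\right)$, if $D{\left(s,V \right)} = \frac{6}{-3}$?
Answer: $- \frac{13}{3} \approx -4.3333$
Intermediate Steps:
$j{\left(o \right)} = -5 + o$
$D{\left(s,V \right)} = -2$ ($D{\left(s,V \right)} = 6 \left(- \frac{1}{3}\right) = -2$)
$t{\left(R,c \right)} = 0$ ($t{\left(R,c \right)} = -5 + 5 = 0$)
$y = \frac{1}{3}$ ($y = - \frac{-6 + 5}{3} = \left(- \frac{1}{3}\right) \left(-1\right) = \frac{1}{3} \approx 0.33333$)
$t{\left(P,D{\left(1,-2 \right)} \right)} + y \left(-1 - 12\right) = 0 + \frac{-1 - 12}{3} = 0 + \frac{1}{3} \left(-13\right) = 0 - \frac{13}{3} = - \frac{13}{3}$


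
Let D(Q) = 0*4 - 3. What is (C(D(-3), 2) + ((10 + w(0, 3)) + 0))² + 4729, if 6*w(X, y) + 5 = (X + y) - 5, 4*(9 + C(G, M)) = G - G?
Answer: 170245/36 ≈ 4729.0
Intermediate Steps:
D(Q) = -3 (D(Q) = 0 - 3 = -3)
C(G, M) = -9 (C(G, M) = -9 + (G - G)/4 = -9 + (¼)*0 = -9 + 0 = -9)
w(X, y) = -5/3 + X/6 + y/6 (w(X, y) = -⅚ + ((X + y) - 5)/6 = -⅚ + (-5 + X + y)/6 = -⅚ + (-⅚ + X/6 + y/6) = -5/3 + X/6 + y/6)
(C(D(-3), 2) + ((10 + w(0, 3)) + 0))² + 4729 = (-9 + ((10 + (-5/3 + (⅙)*0 + (⅙)*3)) + 0))² + 4729 = (-9 + ((10 + (-5/3 + 0 + ½)) + 0))² + 4729 = (-9 + ((10 - 7/6) + 0))² + 4729 = (-9 + (53/6 + 0))² + 4729 = (-9 + 53/6)² + 4729 = (-⅙)² + 4729 = 1/36 + 4729 = 170245/36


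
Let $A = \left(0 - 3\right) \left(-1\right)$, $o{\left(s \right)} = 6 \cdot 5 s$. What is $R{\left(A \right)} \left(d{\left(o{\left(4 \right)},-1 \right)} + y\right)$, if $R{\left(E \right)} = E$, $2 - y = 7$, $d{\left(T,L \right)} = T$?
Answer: $345$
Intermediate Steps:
$o{\left(s \right)} = 30 s$
$y = -5$ ($y = 2 - 7 = -5$)
$A = 3$ ($A = \left(0 - 3\right) \left(-1\right) = \left(-3\right) \left(-1\right) = 3$)
$R{\left(A \right)} \left(d{\left(o{\left(4 \right)},-1 \right)} + y\right) = 3 \left(30 \cdot 4 - 5\right) = 3 \left(120 - 5\right) = 3 \cdot 115 = 345$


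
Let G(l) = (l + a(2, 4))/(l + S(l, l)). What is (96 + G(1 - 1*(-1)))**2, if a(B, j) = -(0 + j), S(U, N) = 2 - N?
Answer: 9025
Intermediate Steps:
a(B, j) = -j
G(l) = -2 + l/2 (G(l) = (l - 1*4)/(l + (2 - l)) = (l - 4)/2 = (-4 + l)*(1/2) = -2 + l/2)
(96 + G(1 - 1*(-1)))**2 = (96 + (-2 + (1 - 1*(-1))/2))**2 = (96 + (-2 + (1 + 1)/2))**2 = (96 + (-2 + (1/2)*2))**2 = (96 + (-2 + 1))**2 = (96 - 1)**2 = 95**2 = 9025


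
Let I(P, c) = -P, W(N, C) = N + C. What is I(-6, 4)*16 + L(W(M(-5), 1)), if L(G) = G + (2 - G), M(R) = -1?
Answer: 98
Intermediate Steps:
W(N, C) = C + N
L(G) = 2
I(-6, 4)*16 + L(W(M(-5), 1)) = -1*(-6)*16 + 2 = 6*16 + 2 = 96 + 2 = 98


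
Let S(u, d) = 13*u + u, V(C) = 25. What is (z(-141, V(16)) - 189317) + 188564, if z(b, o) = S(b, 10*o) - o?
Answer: -2752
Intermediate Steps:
S(u, d) = 14*u
z(b, o) = -o + 14*b (z(b, o) = 14*b - o = -o + 14*b)
(z(-141, V(16)) - 189317) + 188564 = ((-1*25 + 14*(-141)) - 189317) + 188564 = ((-25 - 1974) - 189317) + 188564 = (-1999 - 189317) + 188564 = -191316 + 188564 = -2752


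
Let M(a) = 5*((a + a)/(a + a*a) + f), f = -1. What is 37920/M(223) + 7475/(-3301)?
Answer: -934908511/122137 ≈ -7654.6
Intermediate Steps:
M(a) = -5 + 10*a/(a + a²) (M(a) = 5*((a + a)/(a + a*a) - 1) = 5*((2*a)/(a + a²) - 1) = 5*(2*a/(a + a²) - 1) = 5*(-1 + 2*a/(a + a²)) = -5 + 10*a/(a + a²))
37920/M(223) + 7475/(-3301) = 37920/((5*(1 - 1*223)/(1 + 223))) + 7475/(-3301) = 37920/((5*(1 - 223)/224)) + 7475*(-1/3301) = 37920/((5*(1/224)*(-222))) - 7475/3301 = 37920/(-555/112) - 7475/3301 = 37920*(-112/555) - 7475/3301 = -283136/37 - 7475/3301 = -934908511/122137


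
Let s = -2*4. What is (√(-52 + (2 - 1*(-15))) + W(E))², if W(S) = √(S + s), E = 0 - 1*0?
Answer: -43 - 4*√70 ≈ -76.466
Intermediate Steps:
E = 0 (E = 0 + 0 = 0)
s = -8
W(S) = √(-8 + S) (W(S) = √(S - 8) = √(-8 + S))
(√(-52 + (2 - 1*(-15))) + W(E))² = (√(-52 + (2 - 1*(-15))) + √(-8 + 0))² = (√(-52 + (2 + 15)) + √(-8))² = (√(-52 + 17) + 2*I*√2)² = (√(-35) + 2*I*√2)² = (I*√35 + 2*I*√2)²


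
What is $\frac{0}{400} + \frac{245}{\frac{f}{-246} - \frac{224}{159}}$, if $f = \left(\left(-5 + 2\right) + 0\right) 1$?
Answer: $- \frac{3194310}{18209} \approx -175.42$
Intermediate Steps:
$f = -3$ ($f = \left(-3 + 0\right) 1 = \left(-3\right) 1 = -3$)
$\frac{0}{400} + \frac{245}{\frac{f}{-246} - \frac{224}{159}} = \frac{0}{400} + \frac{245}{- \frac{3}{-246} - \frac{224}{159}} = 0 \cdot \frac{1}{400} + \frac{245}{\left(-3\right) \left(- \frac{1}{246}\right) - \frac{224}{159}} = 0 + \frac{245}{\frac{1}{82} - \frac{224}{159}} = 0 + \frac{245}{- \frac{18209}{13038}} = 0 + 245 \left(- \frac{13038}{18209}\right) = 0 - \frac{3194310}{18209} = - \frac{3194310}{18209}$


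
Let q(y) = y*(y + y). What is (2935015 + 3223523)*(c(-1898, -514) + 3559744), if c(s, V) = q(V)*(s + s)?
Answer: -12330725093866944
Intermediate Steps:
q(y) = 2*y² (q(y) = y*(2*y) = 2*y²)
c(s, V) = 4*s*V² (c(s, V) = (2*V²)*(s + s) = (2*V²)*(2*s) = 4*s*V²)
(2935015 + 3223523)*(c(-1898, -514) + 3559744) = (2935015 + 3223523)*(4*(-1898)*(-514)² + 3559744) = 6158538*(4*(-1898)*264196 + 3559744) = 6158538*(-2005776032 + 3559744) = 6158538*(-2002216288) = -12330725093866944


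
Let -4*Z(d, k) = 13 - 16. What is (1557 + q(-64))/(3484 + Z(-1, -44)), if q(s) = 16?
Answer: 6292/13939 ≈ 0.45140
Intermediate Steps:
Z(d, k) = 3/4 (Z(d, k) = -(13 - 16)/4 = -1/4*(-3) = 3/4)
(1557 + q(-64))/(3484 + Z(-1, -44)) = (1557 + 16)/(3484 + 3/4) = 1573/(13939/4) = 1573*(4/13939) = 6292/13939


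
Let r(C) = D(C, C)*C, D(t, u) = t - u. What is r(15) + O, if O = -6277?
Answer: -6277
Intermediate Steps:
r(C) = 0 (r(C) = (C - C)*C = 0*C = 0)
r(15) + O = 0 - 6277 = -6277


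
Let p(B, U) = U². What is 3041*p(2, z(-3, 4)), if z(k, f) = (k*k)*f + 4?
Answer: 4865600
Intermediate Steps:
z(k, f) = 4 + f*k² (z(k, f) = k²*f + 4 = f*k² + 4 = 4 + f*k²)
3041*p(2, z(-3, 4)) = 3041*(4 + 4*(-3)²)² = 3041*(4 + 4*9)² = 3041*(4 + 36)² = 3041*40² = 3041*1600 = 4865600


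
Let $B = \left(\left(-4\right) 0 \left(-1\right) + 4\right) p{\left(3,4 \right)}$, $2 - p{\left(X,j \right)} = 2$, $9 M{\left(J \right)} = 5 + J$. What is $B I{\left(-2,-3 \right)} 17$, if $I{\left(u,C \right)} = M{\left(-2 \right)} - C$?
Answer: $0$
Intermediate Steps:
$M{\left(J \right)} = \frac{5}{9} + \frac{J}{9}$ ($M{\left(J \right)} = \frac{5 + J}{9} = \frac{5}{9} + \frac{J}{9}$)
$p{\left(X,j \right)} = 0$ ($p{\left(X,j \right)} = 2 - 2 = 0$)
$I{\left(u,C \right)} = \frac{1}{3} - C$ ($I{\left(u,C \right)} = \left(\frac{5}{9} + \frac{1}{9} \left(-2\right)\right) - C = \left(\frac{5}{9} - \frac{2}{9}\right) - C = \frac{1}{3} - C$)
$B = 0$ ($B = \left(\left(-4\right) 0 \left(-1\right) + 4\right) 0 = \left(0 \left(-1\right) + 4\right) 0 = \left(0 + 4\right) 0 = 4 \cdot 0 = 0$)
$B I{\left(-2,-3 \right)} 17 = 0 \left(\frac{1}{3} - -3\right) 17 = 0 \left(\frac{1}{3} + 3\right) 17 = 0 \cdot \frac{10}{3} \cdot 17 = 0 \cdot 17 = 0$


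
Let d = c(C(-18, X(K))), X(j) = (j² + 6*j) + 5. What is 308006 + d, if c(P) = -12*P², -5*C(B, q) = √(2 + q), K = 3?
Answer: 7699742/25 ≈ 3.0799e+5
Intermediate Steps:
X(j) = 5 + j² + 6*j
C(B, q) = -√(2 + q)/5
d = -408/25 (d = -12*(-√(2 + (5 + 3² + 6*3))/5)² = -12*(-√(2 + (5 + 9 + 18))/5)² = -12*(-√(2 + 32)/5)² = -12*(-√34/5)² = -12*34/25 = -408/25 ≈ -16.320)
308006 + d = 308006 - 408/25 = 7699742/25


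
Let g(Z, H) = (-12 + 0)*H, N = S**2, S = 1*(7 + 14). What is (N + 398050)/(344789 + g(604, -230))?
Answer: 398491/347549 ≈ 1.1466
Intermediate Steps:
S = 21 (S = 1*21 = 21)
N = 441 (N = 21**2 = 441)
g(Z, H) = -12*H
(N + 398050)/(344789 + g(604, -230)) = (441 + 398050)/(344789 - 12*(-230)) = 398491/(344789 + 2760) = 398491/347549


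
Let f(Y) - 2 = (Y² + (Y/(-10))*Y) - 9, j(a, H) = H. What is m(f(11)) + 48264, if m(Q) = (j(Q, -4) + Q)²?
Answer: 5784841/100 ≈ 57848.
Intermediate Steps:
f(Y) = -7 + 9*Y²/10 (f(Y) = 2 + ((Y² + (Y/(-10))*Y) - 9) = 2 + ((Y² + (Y*(-⅒))*Y) - 9) = 2 + ((Y² + (-Y/10)*Y) - 9) = 2 + ((Y² - Y²/10) - 9) = 2 + (9*Y²/10 - 9) = 2 + (-9 + 9*Y²/10) = -7 + 9*Y²/10)
m(Q) = (-4 + Q)²
m(f(11)) + 48264 = (-4 + (-7 + (9/10)*11²))² + 48264 = (-4 + (-7 + (9/10)*121))² + 48264 = (-4 + (-7 + 1089/10))² + 48264 = (-4 + 1019/10)² + 48264 = (979/10)² + 48264 = 958441/100 + 48264 = 5784841/100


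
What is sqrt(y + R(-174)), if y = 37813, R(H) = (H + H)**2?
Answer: sqrt(158917) ≈ 398.64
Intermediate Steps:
R(H) = 4*H**2 (R(H) = (2*H)**2 = 4*H**2)
sqrt(y + R(-174)) = sqrt(37813 + 4*(-174)**2) = sqrt(37813 + 4*30276) = sqrt(37813 + 121104) = sqrt(158917)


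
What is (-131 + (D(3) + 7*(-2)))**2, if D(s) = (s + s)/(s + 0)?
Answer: 20449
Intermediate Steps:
D(s) = 2 (D(s) = (2*s)/s = 2)
(-131 + (D(3) + 7*(-2)))**2 = (-131 + (2 + 7*(-2)))**2 = (-131 + (2 - 14))**2 = (-131 - 12)**2 = (-143)**2 = 20449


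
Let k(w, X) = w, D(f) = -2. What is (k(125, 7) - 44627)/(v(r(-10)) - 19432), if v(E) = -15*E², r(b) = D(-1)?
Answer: 22251/9746 ≈ 2.2831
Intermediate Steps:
r(b) = -2
(k(125, 7) - 44627)/(v(r(-10)) - 19432) = (125 - 44627)/(-15*(-2)² - 19432) = -44502/(-15*4 - 19432) = -44502/(-60 - 19432) = -44502/(-19492) = -44502*(-1/19492) = 22251/9746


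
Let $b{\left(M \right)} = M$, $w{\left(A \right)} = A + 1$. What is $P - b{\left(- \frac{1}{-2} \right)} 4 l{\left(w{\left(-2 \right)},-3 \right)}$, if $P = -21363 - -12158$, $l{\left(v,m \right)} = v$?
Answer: $-9203$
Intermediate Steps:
$w{\left(A \right)} = 1 + A$
$P = -9205$ ($P = -21363 + 12158 = -9205$)
$P - b{\left(- \frac{1}{-2} \right)} 4 l{\left(w{\left(-2 \right)},-3 \right)} = -9205 - - \frac{1}{-2} \cdot 4 \left(1 - 2\right) = -9205 - \left(-1\right) \left(- \frac{1}{2}\right) 4 \left(-1\right) = -9205 - \frac{1}{2} \cdot 4 \left(-1\right) = -9205 - 2 \left(-1\right) = -9205 - -2 = -9205 + 2 = -9203$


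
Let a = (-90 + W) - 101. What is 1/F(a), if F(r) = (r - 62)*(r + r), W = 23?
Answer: 1/77280 ≈ 1.2940e-5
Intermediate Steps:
a = -168 (a = (-90 + 23) - 101 = -67 - 101 = -168)
F(r) = 2*r*(-62 + r) (F(r) = (-62 + r)*(2*r) = 2*r*(-62 + r))
1/F(a) = 1/(2*(-168)*(-62 - 168)) = 1/(2*(-168)*(-230)) = 1/77280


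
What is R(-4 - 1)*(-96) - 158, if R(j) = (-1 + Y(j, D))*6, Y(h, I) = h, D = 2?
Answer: 3298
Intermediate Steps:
R(j) = -6 + 6*j (R(j) = (-1 + j)*6 = -6 + 6*j)
R(-4 - 1)*(-96) - 158 = (-6 + 6*(-4 - 1))*(-96) - 158 = (-6 + 6*(-5))*(-96) - 158 = (-6 - 30)*(-96) - 158 = -36*(-96) - 158 = 3456 - 158 = 3298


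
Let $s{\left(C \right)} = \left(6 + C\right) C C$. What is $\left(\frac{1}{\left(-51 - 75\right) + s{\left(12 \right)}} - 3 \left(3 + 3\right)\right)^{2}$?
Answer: $\frac{1970205769}{6081156} \approx 323.99$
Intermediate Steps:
$s{\left(C \right)} = C^{2} \left(6 + C\right)$ ($s{\left(C \right)} = C \left(6 + C\right) C = C^{2} \left(6 + C\right)$)
$\left(\frac{1}{\left(-51 - 75\right) + s{\left(12 \right)}} - 3 \left(3 + 3\right)\right)^{2} = \left(\frac{1}{\left(-51 - 75\right) + 12^{2} \left(6 + 12\right)} - 3 \left(3 + 3\right)\right)^{2} = \left(\frac{1}{\left(-51 - 75\right) + 144 \cdot 18} - 18\right)^{2} = \left(\frac{1}{-126 + 2592} - 18\right)^{2} = \left(\frac{1}{2466} - 18\right)^{2} = \left(- \frac{44387}{2466}\right)^{2} = \frac{1970205769}{6081156}$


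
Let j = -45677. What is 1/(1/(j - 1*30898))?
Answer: -76575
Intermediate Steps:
1/(1/(j - 1*30898)) = 1/(1/(-45677 - 1*30898)) = 1/(1/(-45677 - 30898)) = 1/(1/(-76575)) = 1/(-1/76575) = -76575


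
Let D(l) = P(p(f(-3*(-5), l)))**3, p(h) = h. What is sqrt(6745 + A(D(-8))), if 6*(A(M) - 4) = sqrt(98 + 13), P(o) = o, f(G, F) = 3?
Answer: sqrt(242964 + 6*sqrt(111))/6 ≈ 82.163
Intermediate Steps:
D(l) = 27 (D(l) = 3**3 = 27)
A(M) = 4 + sqrt(111)/6 (A(M) = 4 + sqrt(98 + 13)/6 = 4 + sqrt(111)/6)
sqrt(6745 + A(D(-8))) = sqrt(6745 + (4 + sqrt(111)/6)) = sqrt(6749 + sqrt(111)/6)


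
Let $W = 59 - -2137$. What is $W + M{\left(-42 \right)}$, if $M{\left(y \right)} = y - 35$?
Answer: $2119$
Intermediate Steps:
$M{\left(y \right)} = -35 + y$ ($M{\left(y \right)} = y - 35 = -35 + y$)
$W = 2196$ ($W = 59 + 2137 = 2196$)
$W + M{\left(-42 \right)} = 2196 - 77 = 2119$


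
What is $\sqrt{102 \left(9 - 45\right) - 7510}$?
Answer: $i \sqrt{11182} \approx 105.74 i$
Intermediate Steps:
$\sqrt{102 \left(9 - 45\right) - 7510} = \sqrt{102 \left(-36\right) - 7510} = \sqrt{-3672 - 7510} = \sqrt{-11182} = i \sqrt{11182}$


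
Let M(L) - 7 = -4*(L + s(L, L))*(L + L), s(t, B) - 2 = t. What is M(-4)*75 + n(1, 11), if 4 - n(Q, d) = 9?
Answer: -13880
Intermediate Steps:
s(t, B) = 2 + t
n(Q, d) = -5 (n(Q, d) = 4 - 1*9 = 4 - 9 = -5)
M(L) = 7 - 8*L*(2 + 2*L) (M(L) = 7 - 4*(L + (2 + L))*(L + L) = 7 - 4*(2 + 2*L)*2*L = 7 - 8*L*(2 + 2*L))
M(-4)*75 + n(1, 11) = (7 - 16*(-4) - 16*(-4)**2)*75 - 5 = (7 + 64 - 16*16)*75 - 5 = (7 + 64 - 256)*75 - 5 = -185*75 - 5 = -13875 - 5 = -13880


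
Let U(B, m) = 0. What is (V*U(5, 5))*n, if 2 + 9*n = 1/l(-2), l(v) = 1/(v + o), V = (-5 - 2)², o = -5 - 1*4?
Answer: 0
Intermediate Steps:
o = -9 (o = -5 - 4 = -9)
V = 49 (V = (-7)² = 49)
l(v) = 1/(-9 + v) (l(v) = 1/(v - 9) = 1/(-9 + v))
n = -13/9 (n = -2/9 + 1/(9*(1/(-9 - 2))) = -2/9 + 1/(9*(1/(-11))) = -2/9 + 1/(9*(-1/11)) = -2/9 + (⅑)*(-11) = -2/9 - 11/9 = -13/9 ≈ -1.4444)
(V*U(5, 5))*n = (49*0)*(-13/9) = 0*(-13/9) = 0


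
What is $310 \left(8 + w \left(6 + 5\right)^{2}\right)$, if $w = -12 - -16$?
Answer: $152520$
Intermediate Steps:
$w = 4$ ($w = -12 + 16 = 4$)
$310 \left(8 + w \left(6 + 5\right)^{2}\right) = 310 \left(8 + 4 \left(6 + 5\right)^{2}\right) = 310 \left(8 + 4 \cdot 11^{2}\right) = 310 \left(8 + 4 \cdot 121\right) = 310 \left(8 + 484\right) = 310 \cdot 492 = 152520$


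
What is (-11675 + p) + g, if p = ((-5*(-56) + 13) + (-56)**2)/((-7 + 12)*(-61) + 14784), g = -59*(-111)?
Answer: -74215925/14479 ≈ -5125.8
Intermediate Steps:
g = 6549
p = 3429/14479 (p = ((280 + 13) + 3136)/(5*(-61) + 14784) = (293 + 3136)/(-305 + 14784) = 3429/14479 ≈ 0.23683)
(-11675 + p) + g = (-11675 + 3429/14479) + 6549 = -169038896/14479 + 6549 = -74215925/14479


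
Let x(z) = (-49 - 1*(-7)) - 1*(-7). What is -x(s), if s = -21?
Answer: 35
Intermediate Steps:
x(z) = -35 (x(z) = (-49 + 7) + 7 = -42 + 7 = -35)
-x(s) = -1*(-35) = 35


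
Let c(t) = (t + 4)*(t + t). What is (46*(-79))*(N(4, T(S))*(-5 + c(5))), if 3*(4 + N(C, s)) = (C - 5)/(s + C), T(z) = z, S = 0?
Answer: 7567805/6 ≈ 1.2613e+6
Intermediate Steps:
c(t) = 2*t*(4 + t) (c(t) = (4 + t)*(2*t) = 2*t*(4 + t))
N(C, s) = -4 + (-5 + C)/(3*(C + s)) (N(C, s) = -4 + ((C - 5)/(s + C))/3 = -4 + ((-5 + C)/(C + s))/3 = -4 + (-5 + C)/(3*(C + s)))
(46*(-79))*(N(4, T(S))*(-5 + c(5))) = (46*(-79))*(((-5 - 12*0 - 11*4)/(3*(4 + 0)))*(-5 + 2*5*(4 + 5))) = -3634*(⅓)*(-5 + 0 - 44)/4*(-5 + 2*5*9) = -3634*(⅓)*(¼)*(-49)*(-5 + 90) = -(-89033)*85/6 = -3634*(-4165/12) = 7567805/6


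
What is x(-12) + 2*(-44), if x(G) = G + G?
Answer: -112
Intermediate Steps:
x(G) = 2*G
x(-12) + 2*(-44) = 2*(-12) + 2*(-44) = -24 - 88 = -112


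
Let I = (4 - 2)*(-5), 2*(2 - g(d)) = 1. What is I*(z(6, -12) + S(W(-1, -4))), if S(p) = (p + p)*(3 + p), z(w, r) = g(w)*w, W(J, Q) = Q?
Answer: -170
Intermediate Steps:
g(d) = 3/2 (g(d) = 2 - ½*1 = 2 - ½ = 3/2)
z(w, r) = 3*w/2
S(p) = 2*p*(3 + p) (S(p) = (2*p)*(3 + p) = 2*p*(3 + p))
I = -10 (I = 2*(-5) = -10)
I*(z(6, -12) + S(W(-1, -4))) = -10*((3/2)*6 + 2*(-4)*(3 - 4)) = -10*(9 + 2*(-4)*(-1)) = -10*(9 + 8) = -10*17 = -170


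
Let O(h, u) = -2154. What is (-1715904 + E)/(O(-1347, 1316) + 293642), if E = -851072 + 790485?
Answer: -1776491/291488 ≈ -6.0946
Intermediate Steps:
E = -60587
(-1715904 + E)/(O(-1347, 1316) + 293642) = (-1715904 - 60587)/(-2154 + 293642) = -1776491/291488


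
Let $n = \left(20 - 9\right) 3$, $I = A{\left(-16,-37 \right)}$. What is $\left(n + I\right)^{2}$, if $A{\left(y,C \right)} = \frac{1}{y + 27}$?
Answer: $\frac{132496}{121} \approx 1095.0$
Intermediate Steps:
$A{\left(y,C \right)} = \frac{1}{27 + y}$
$I = \frac{1}{11}$ ($I = \frac{1}{27 - 16} = \frac{1}{11} \approx 0.090909$)
$n = 33$ ($n = 11 \cdot 3 = 33$)
$\left(n + I\right)^{2} = \left(33 + \frac{1}{11}\right)^{2} = \left(\frac{364}{11}\right)^{2} = \frac{132496}{121}$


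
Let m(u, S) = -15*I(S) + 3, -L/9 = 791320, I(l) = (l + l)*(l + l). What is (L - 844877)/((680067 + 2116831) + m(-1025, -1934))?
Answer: 7966757/221624459 ≈ 0.035947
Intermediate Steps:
I(l) = 4*l² (I(l) = (2*l)*(2*l) = 4*l²)
L = -7121880 (L = -9*791320 = -7121880)
m(u, S) = 3 - 60*S² (m(u, S) = -60*S² + 3 = 3 - 60*S²)
(L - 844877)/((680067 + 2116831) + m(-1025, -1934)) = (-7121880 - 844877)/((680067 + 2116831) + (3 - 60*(-1934)²)) = -7966757/(2796898 + (3 - 60*3740356)) = -7966757/(2796898 + (3 - 224421360)) = -7966757/(2796898 - 224421357) = -7966757/(-221624459) = -7966757*(-1/221624459) = 7966757/221624459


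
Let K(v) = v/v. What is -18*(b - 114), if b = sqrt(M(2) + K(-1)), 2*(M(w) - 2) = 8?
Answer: 2052 - 18*sqrt(7) ≈ 2004.4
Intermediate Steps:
K(v) = 1
M(w) = 6 (M(w) = 2 + (1/2)*8 = 2 + 4 = 6)
b = sqrt(7) (b = sqrt(6 + 1) = sqrt(7) ≈ 2.6458)
-18*(b - 114) = -18*(sqrt(7) - 114) = -18*(-114 + sqrt(7)) = 2052 - 18*sqrt(7)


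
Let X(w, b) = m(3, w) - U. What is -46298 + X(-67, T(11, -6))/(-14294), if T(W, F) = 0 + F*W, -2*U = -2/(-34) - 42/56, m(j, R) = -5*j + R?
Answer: -90002560033/1943984 ≈ -46298.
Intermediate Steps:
m(j, R) = R - 5*j
U = 47/136 (U = -(-2/(-34) - 42/56)/2 = -(-2*(-1/34) - 42*1/56)/2 = -(1/17 - ¾)/2 = -½*(-47/68) = 47/136 ≈ 0.34559)
T(W, F) = F*W
X(w, b) = -2087/136 + w (X(w, b) = (w - 5*3) - 1*47/136 = (w - 15) - 47/136 = (-15 + w) - 47/136 = -2087/136 + w)
-46298 + X(-67, T(11, -6))/(-14294) = -46298 + (-2087/136 - 67)/(-14294) = -46298 - 11199/136*(-1/14294) = -46298 + 11199/1943984 = -90002560033/1943984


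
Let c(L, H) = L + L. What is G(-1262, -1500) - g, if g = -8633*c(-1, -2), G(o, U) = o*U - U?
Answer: 1877234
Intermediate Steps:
G(o, U) = -U + U*o (G(o, U) = U*o - U = -U + U*o)
c(L, H) = 2*L
g = 17266 (g = -17266*(-1) = -8633*(-2) = 17266)
G(-1262, -1500) - g = -1500*(-1 - 1262) - 1*17266 = -1500*(-1263) - 17266 = 1894500 - 17266 = 1877234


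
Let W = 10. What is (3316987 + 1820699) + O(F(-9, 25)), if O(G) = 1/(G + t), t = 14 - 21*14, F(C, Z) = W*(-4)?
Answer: 1644059519/320 ≈ 5.1377e+6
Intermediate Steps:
F(C, Z) = -40 (F(C, Z) = 10*(-4) = -40)
t = -280 (t = 14 - 294 = -280)
O(G) = 1/(-280 + G) (O(G) = 1/(G - 280) = 1/(-280 + G))
(3316987 + 1820699) + O(F(-9, 25)) = (3316987 + 1820699) + 1/(-280 - 40) = 5137686 + 1/(-320) = 5137686 - 1/320 = 1644059519/320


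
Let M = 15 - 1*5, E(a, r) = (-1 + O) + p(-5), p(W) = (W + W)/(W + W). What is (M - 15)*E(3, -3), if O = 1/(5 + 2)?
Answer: -5/7 ≈ -0.71429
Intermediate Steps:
p(W) = 1 (p(W) = (2*W)/((2*W)) = (2*W)*(1/(2*W)) = 1)
O = ⅐ (O = 1/7 = ⅐ ≈ 0.14286)
E(a, r) = ⅐ (E(a, r) = (-1 + ⅐) + 1 = -6/7 + 1 = ⅐)
M = 10 (M = 15 - 5 = 10)
(M - 15)*E(3, -3) = (10 - 15)*(⅐) = -5*⅐ = -5/7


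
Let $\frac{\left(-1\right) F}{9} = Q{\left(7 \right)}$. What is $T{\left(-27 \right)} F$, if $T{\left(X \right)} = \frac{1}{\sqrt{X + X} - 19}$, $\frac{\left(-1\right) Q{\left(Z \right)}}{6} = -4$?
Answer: $\frac{4104}{415} + \frac{648 i \sqrt{6}}{415} \approx 9.8892 + 3.8247 i$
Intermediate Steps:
$Q{\left(Z \right)} = 24$ ($Q{\left(Z \right)} = \left(-6\right) \left(-4\right) = 24$)
$F = -216$ ($F = \left(-9\right) 24 = -216$)
$T{\left(X \right)} = \frac{1}{-19 + \sqrt{2} \sqrt{X}}$ ($T{\left(X \right)} = \frac{1}{\sqrt{2 X} - 19} = \frac{1}{\sqrt{2} \sqrt{X} - 19} = \frac{1}{-19 + \sqrt{2} \sqrt{X}}$)
$T{\left(-27 \right)} F = \frac{1}{-19 + \sqrt{2} \sqrt{-27}} \left(-216\right) = \frac{1}{-19 + \sqrt{2} \cdot 3 i \sqrt{3}} \left(-216\right) = \frac{1}{-19 + 3 i \sqrt{6}} \left(-216\right) = - \frac{216}{-19 + 3 i \sqrt{6}}$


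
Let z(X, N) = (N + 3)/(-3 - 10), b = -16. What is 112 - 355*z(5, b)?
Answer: -243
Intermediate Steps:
z(X, N) = -3/13 - N/13 (z(X, N) = (3 + N)/(-13) = (3 + N)*(-1/13) = -3/13 - N/13)
112 - 355*z(5, b) = 112 - 355*(-3/13 - 1/13*(-16)) = 112 - 355*(-3/13 + 16/13) = 112 - 355*1 = 112 - 355 = -243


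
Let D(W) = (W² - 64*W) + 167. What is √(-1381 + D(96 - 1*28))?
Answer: I*√942 ≈ 30.692*I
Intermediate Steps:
D(W) = 167 + W² - 64*W
√(-1381 + D(96 - 1*28)) = √(-1381 + (167 + (96 - 1*28)² - 64*(96 - 1*28))) = √(-1381 + (167 + (96 - 28)² - 64*(96 - 28))) = √(-1381 + (167 + 68² - 64*68)) = √(-1381 + (167 + 4624 - 4352)) = √(-1381 + 439) = √(-942) = I*√942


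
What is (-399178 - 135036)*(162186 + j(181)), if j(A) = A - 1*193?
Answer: -86635621236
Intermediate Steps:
j(A) = -193 + A (j(A) = A - 193 = -193 + A)
(-399178 - 135036)*(162186 + j(181)) = (-399178 - 135036)*(162186 + (-193 + 181)) = -534214*(162186 - 12) = -534214*162174 = -86635621236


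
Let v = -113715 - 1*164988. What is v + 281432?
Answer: 2729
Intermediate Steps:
v = -278703 (v = -113715 - 164988 = -278703)
v + 281432 = -278703 + 281432 = 2729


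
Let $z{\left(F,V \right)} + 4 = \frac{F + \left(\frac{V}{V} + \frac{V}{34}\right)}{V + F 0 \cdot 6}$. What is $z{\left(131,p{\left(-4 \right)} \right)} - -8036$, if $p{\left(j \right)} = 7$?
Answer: $\frac{1916111}{238} \approx 8050.9$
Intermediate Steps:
$z{\left(F,V \right)} = -4 + \frac{1 + F + \frac{V}{34}}{V}$ ($z{\left(F,V \right)} = -4 + \frac{F + \left(\frac{V}{V} + \frac{V}{34}\right)}{V + F 0 \cdot 6} = -4 + \frac{F + \left(1 + V \frac{1}{34}\right)}{V + 0 \cdot 6} = -4 + \frac{F + \left(1 + \frac{V}{34}\right)}{V + 0} = -4 + \frac{1 + F + \frac{V}{34}}{V}$)
$z{\left(131,p{\left(-4 \right)} \right)} - -8036 = \frac{1 + 131 - \frac{945}{34}}{7} - -8036 = \frac{1 + 131 - \frac{945}{34}}{7} + 8036 = \frac{1}{7} \cdot \frac{3543}{34} + 8036 = \frac{3543}{238} + 8036 = \frac{1916111}{238}$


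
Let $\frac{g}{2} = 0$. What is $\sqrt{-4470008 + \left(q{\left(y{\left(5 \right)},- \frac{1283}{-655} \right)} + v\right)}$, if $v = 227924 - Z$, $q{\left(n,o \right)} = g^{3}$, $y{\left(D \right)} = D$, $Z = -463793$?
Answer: $i \sqrt{3778291} \approx 1943.8 i$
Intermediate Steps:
$g = 0$ ($g = 2 \cdot 0 = 0$)
$q{\left(n,o \right)} = 0$ ($q{\left(n,o \right)} = 0^{3} = 0$)
$v = 691717$ ($v = 227924 - -463793 = 227924 + 463793 = 691717$)
$\sqrt{-4470008 + \left(q{\left(y{\left(5 \right)},- \frac{1283}{-655} \right)} + v\right)} = \sqrt{-4470008 + \left(0 + 691717\right)} = \sqrt{-4470008 + 691717} = \sqrt{-3778291} = i \sqrt{3778291}$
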